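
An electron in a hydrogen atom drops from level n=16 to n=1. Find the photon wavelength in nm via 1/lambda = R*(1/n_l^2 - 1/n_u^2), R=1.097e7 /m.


1/lambda = R * (1/n_l^2 - 1/n_u^2)
= 1.097e7 * (1/1^2 - 1/16^2)
= 1.097e7 * (1.0 - 0.003906)
= 1.097e7 * 0.996094
= 1.0927e+07 /m
lambda = 1 / 1.0927e+07 = 91.5152 nm

91.5152


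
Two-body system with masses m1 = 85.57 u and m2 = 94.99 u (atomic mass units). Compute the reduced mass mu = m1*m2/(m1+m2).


mu = m1 * m2 / (m1 + m2)
= 85.57 * 94.99 / (85.57 + 94.99)
= 8128.2943 / 180.56
= 45.0171 u

45.0171


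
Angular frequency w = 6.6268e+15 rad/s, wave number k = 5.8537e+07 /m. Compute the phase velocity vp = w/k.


vp = w / k
= 6.6268e+15 / 5.8537e+07
= 1.1321e+08 m/s

1.1321e+08


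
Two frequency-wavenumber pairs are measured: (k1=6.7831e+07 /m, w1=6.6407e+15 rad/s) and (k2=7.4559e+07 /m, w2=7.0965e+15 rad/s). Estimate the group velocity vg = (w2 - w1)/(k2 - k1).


vg = (w2 - w1) / (k2 - k1)
= (7.0965e+15 - 6.6407e+15) / (7.4559e+07 - 6.7831e+07)
= 4.5580e+14 / 6.7280e+06
= 6.7747e+07 m/s

6.7747e+07


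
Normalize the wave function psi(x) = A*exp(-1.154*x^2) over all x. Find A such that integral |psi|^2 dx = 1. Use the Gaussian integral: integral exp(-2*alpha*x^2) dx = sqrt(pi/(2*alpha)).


integral |psi|^2 dx = A^2 * sqrt(pi/(2*alpha)) = 1
A^2 = sqrt(2*alpha/pi)
= sqrt(2 * 1.154 / pi)
= 0.857123
A = sqrt(0.857123)
= 0.9258

0.9258


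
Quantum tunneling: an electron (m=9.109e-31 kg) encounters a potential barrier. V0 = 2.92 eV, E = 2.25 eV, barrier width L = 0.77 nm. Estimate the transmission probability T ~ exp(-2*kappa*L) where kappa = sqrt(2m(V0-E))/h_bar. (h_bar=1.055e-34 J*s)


V0 - E = 0.67 eV = 1.0733e-19 J
kappa = sqrt(2 * m * (V0-E)) / h_bar
= sqrt(2 * 9.109e-31 * 1.0733e-19) / 1.055e-34
= 4.1915e+09 /m
2*kappa*L = 2 * 4.1915e+09 * 0.77e-9
= 6.4549
T = exp(-6.4549) = 1.572849e-03

1.572849e-03


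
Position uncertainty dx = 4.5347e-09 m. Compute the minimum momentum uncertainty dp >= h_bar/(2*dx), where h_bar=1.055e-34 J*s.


dp = h_bar / (2 * dx)
= 1.055e-34 / (2 * 4.5347e-09)
= 1.055e-34 / 9.0694e-09
= 1.1633e-26 kg*m/s

1.1633e-26


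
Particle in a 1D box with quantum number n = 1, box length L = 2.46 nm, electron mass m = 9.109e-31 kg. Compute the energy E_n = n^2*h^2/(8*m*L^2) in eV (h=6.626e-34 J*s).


E = n^2 * h^2 / (8 * m * L^2)
= 1^2 * (6.626e-34)^2 / (8 * 9.109e-31 * (2.46e-9)^2)
= 1 * 4.3904e-67 / (8 * 9.109e-31 * 6.0516e-18)
= 9.9557e-21 J
= 0.0621 eV

0.0621


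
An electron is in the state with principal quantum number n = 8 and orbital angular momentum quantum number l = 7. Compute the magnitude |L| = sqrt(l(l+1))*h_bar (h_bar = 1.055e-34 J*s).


L = sqrt(l*(l+1)) * h_bar
= sqrt(7 * 8) * 1.055e-34
= sqrt(56) * 1.055e-34
= 7.4833 * 1.055e-34
= 7.8949e-34 J*s

7.8949e-34


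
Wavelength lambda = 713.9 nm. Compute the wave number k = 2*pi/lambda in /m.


k = 2 * pi / lambda
= 6.2832 / (713.9e-9)
= 6.2832 / 7.1390e-07
= 8.8012e+06 /m

8.8012e+06


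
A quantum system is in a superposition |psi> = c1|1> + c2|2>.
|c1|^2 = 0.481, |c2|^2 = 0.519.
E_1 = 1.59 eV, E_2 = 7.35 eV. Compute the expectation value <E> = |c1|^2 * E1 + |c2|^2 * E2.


<E> = |c1|^2 * E1 + |c2|^2 * E2
= 0.481 * 1.59 + 0.519 * 7.35
= 0.7648 + 3.8146
= 4.5794 eV

4.5794


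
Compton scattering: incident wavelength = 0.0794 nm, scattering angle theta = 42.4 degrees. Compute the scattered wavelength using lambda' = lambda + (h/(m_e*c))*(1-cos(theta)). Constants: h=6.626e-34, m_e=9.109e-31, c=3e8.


Compton wavelength: h/(m_e*c) = 2.4247e-12 m
d_lambda = 2.4247e-12 * (1 - cos(42.4 deg))
= 2.4247e-12 * 0.261545
= 6.3417e-13 m = 0.000634 nm
lambda' = 0.0794 + 0.000634
= 0.080034 nm

0.080034


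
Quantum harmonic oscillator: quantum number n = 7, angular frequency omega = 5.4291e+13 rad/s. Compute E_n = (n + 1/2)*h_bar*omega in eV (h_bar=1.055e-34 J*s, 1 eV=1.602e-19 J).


E = (n + 1/2) * h_bar * omega
= (7 + 0.5) * 1.055e-34 * 5.4291e+13
= 7.5 * 5.7277e-21
= 4.2958e-20 J
= 0.2682 eV

0.2682


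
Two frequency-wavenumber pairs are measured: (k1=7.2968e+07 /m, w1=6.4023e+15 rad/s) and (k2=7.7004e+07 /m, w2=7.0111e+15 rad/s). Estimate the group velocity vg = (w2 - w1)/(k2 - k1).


vg = (w2 - w1) / (k2 - k1)
= (7.0111e+15 - 6.4023e+15) / (7.7004e+07 - 7.2968e+07)
= 6.0880e+14 / 4.0360e+06
= 1.5084e+08 m/s

1.5084e+08


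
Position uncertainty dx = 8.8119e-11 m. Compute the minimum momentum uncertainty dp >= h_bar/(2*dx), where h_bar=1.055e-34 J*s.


dp = h_bar / (2 * dx)
= 1.055e-34 / (2 * 8.8119e-11)
= 1.055e-34 / 1.7624e-10
= 5.9862e-25 kg*m/s

5.9862e-25


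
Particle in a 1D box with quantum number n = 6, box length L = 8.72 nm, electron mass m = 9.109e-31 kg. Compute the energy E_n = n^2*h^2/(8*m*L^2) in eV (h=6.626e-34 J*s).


E = n^2 * h^2 / (8 * m * L^2)
= 6^2 * (6.626e-34)^2 / (8 * 9.109e-31 * (8.72e-9)^2)
= 36 * 4.3904e-67 / (8 * 9.109e-31 * 7.6038e-17)
= 2.8524e-20 J
= 0.1781 eV

0.1781


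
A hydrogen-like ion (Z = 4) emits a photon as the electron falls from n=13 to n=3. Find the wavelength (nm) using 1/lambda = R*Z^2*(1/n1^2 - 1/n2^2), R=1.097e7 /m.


1/lambda = R * Z^2 * (1/n1^2 - 1/n2^2)
= 1.097e7 * 4^2 * (1/3^2 - 1/13^2)
= 1.097e7 * 16 * (0.111111 - 0.005917)
= 1.8464e+07 /m
lambda = 1 / 1.8464e+07
= 54.1605 nm

54.1605


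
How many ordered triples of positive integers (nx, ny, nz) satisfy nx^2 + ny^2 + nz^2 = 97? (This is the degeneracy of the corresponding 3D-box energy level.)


Enumerate all (nx, ny, nz) with nx^2 + ny^2 + nz^2 = 97:
(5,6,6)
(6,5,6)
(6,6,5)
Total degeneracy = 3

3


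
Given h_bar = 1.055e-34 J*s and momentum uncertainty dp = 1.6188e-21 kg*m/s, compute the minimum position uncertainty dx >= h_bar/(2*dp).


dx = h_bar / (2 * dp)
= 1.055e-34 / (2 * 1.6188e-21)
= 1.055e-34 / 3.2376e-21
= 3.2586e-14 m

3.2586e-14


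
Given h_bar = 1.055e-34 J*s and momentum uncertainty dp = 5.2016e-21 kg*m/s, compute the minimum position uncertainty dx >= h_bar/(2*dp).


dx = h_bar / (2 * dp)
= 1.055e-34 / (2 * 5.2016e-21)
= 1.055e-34 / 1.0403e-20
= 1.0141e-14 m

1.0141e-14


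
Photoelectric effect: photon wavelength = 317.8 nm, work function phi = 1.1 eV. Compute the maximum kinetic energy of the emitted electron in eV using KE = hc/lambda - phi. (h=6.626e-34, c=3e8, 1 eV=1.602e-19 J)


E_photon = hc / lambda
= (6.626e-34)(3e8) / (317.8e-9)
= 6.2549e-19 J
= 3.9044 eV
KE = E_photon - phi
= 3.9044 - 1.1
= 2.8044 eV

2.8044


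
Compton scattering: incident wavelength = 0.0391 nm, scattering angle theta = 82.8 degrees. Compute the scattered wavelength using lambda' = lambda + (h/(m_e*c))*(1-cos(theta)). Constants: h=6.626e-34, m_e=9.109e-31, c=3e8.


Compton wavelength: h/(m_e*c) = 2.4247e-12 m
d_lambda = 2.4247e-12 * (1 - cos(82.8 deg))
= 2.4247e-12 * 0.874667
= 2.1208e-12 m = 0.002121 nm
lambda' = 0.0391 + 0.002121
= 0.041221 nm

0.041221


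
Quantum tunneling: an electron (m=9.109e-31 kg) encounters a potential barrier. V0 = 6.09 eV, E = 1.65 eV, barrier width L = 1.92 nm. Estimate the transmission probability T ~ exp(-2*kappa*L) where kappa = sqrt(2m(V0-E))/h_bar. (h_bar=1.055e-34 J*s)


V0 - E = 4.44 eV = 7.1129e-19 J
kappa = sqrt(2 * m * (V0-E)) / h_bar
= sqrt(2 * 9.109e-31 * 7.1129e-19) / 1.055e-34
= 1.0790e+10 /m
2*kappa*L = 2 * 1.0790e+10 * 1.92e-9
= 41.4335
T = exp(-41.4335) = 1.013094e-18

1.013094e-18


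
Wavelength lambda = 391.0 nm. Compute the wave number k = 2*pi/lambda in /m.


k = 2 * pi / lambda
= 6.2832 / (391.0e-9)
= 6.2832 / 3.9100e-07
= 1.6070e+07 /m

1.6070e+07


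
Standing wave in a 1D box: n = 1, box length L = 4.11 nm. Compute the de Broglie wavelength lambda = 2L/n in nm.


lambda = 2L / n
= 2 * 4.11 / 1
= 8.22 / 1
= 8.22 nm

8.22


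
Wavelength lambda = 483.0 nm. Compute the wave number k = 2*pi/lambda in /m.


k = 2 * pi / lambda
= 6.2832 / (483.0e-9)
= 6.2832 / 4.8300e-07
= 1.3009e+07 /m

1.3009e+07


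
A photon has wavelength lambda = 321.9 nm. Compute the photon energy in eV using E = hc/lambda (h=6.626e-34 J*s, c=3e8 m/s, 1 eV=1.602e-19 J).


E = hc / lambda
= (6.626e-34)(3e8) / (321.9e-9)
= 1.9878e-25 / 3.2190e-07
= 6.1752e-19 J
Converting to eV: 6.1752e-19 / 1.602e-19
= 3.8547 eV

3.8547


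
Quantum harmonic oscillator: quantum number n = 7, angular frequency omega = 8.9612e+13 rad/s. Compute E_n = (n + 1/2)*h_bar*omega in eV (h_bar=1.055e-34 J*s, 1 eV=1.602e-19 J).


E = (n + 1/2) * h_bar * omega
= (7 + 0.5) * 1.055e-34 * 8.9612e+13
= 7.5 * 9.4541e-21
= 7.0905e-20 J
= 0.4426 eV

0.4426


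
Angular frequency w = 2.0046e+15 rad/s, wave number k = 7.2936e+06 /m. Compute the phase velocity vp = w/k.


vp = w / k
= 2.0046e+15 / 7.2936e+06
= 2.7484e+08 m/s

2.7484e+08


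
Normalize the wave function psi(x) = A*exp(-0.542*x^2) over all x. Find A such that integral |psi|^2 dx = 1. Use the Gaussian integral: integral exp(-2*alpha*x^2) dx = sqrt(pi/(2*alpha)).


integral |psi|^2 dx = A^2 * sqrt(pi/(2*alpha)) = 1
A^2 = sqrt(2*alpha/pi)
= sqrt(2 * 0.542 / pi)
= 0.587408
A = sqrt(0.587408)
= 0.7664

0.7664


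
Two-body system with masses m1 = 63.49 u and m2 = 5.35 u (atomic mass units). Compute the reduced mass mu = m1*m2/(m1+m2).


mu = m1 * m2 / (m1 + m2)
= 63.49 * 5.35 / (63.49 + 5.35)
= 339.6715 / 68.84
= 4.9342 u

4.9342


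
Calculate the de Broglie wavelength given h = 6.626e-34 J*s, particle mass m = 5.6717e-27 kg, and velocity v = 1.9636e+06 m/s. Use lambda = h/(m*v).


lambda = h / (m * v)
= 6.626e-34 / (5.6717e-27 * 1.9636e+06)
= 6.626e-34 / 1.1137e-20
= 5.9496e-14 m

5.9496e-14


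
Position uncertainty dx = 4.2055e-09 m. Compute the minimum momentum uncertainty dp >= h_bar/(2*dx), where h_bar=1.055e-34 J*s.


dp = h_bar / (2 * dx)
= 1.055e-34 / (2 * 4.2055e-09)
= 1.055e-34 / 8.4110e-09
= 1.2543e-26 kg*m/s

1.2543e-26


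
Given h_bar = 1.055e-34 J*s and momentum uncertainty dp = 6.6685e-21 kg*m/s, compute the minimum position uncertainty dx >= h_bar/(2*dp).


dx = h_bar / (2 * dp)
= 1.055e-34 / (2 * 6.6685e-21)
= 1.055e-34 / 1.3337e-20
= 7.9103e-15 m

7.9103e-15


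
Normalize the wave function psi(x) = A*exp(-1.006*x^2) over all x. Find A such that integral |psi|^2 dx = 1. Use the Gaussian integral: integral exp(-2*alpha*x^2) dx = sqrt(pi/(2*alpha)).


integral |psi|^2 dx = A^2 * sqrt(pi/(2*alpha)) = 1
A^2 = sqrt(2*alpha/pi)
= sqrt(2 * 1.006 / pi)
= 0.800275
A = sqrt(0.800275)
= 0.8946

0.8946


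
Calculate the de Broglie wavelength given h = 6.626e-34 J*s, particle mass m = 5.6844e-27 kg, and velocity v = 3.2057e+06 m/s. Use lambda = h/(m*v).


lambda = h / (m * v)
= 6.626e-34 / (5.6844e-27 * 3.2057e+06)
= 6.626e-34 / 1.8222e-20
= 3.6362e-14 m

3.6362e-14


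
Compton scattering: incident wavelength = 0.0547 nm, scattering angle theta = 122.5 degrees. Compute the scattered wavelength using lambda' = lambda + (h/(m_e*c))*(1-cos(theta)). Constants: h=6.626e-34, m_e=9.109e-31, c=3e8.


Compton wavelength: h/(m_e*c) = 2.4247e-12 m
d_lambda = 2.4247e-12 * (1 - cos(122.5 deg))
= 2.4247e-12 * 1.5373
= 3.7275e-12 m = 0.003728 nm
lambda' = 0.0547 + 0.003728
= 0.058428 nm

0.058428


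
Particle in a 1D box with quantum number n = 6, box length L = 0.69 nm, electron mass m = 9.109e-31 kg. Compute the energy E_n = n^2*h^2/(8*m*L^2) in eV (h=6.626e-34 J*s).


E = n^2 * h^2 / (8 * m * L^2)
= 6^2 * (6.626e-34)^2 / (8 * 9.109e-31 * (0.69e-9)^2)
= 36 * 4.3904e-67 / (8 * 9.109e-31 * 4.7610e-19)
= 4.5556e-18 J
= 28.437 eV

28.437


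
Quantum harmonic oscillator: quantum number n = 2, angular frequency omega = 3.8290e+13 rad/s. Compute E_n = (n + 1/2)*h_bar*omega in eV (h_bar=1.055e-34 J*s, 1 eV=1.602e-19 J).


E = (n + 1/2) * h_bar * omega
= (2 + 0.5) * 1.055e-34 * 3.8290e+13
= 2.5 * 4.0396e-21
= 1.0099e-20 J
= 0.063 eV

0.063


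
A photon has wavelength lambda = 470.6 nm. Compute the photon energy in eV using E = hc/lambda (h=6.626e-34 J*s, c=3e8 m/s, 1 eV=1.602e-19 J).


E = hc / lambda
= (6.626e-34)(3e8) / (470.6e-9)
= 1.9878e-25 / 4.7060e-07
= 4.2240e-19 J
Converting to eV: 4.2240e-19 / 1.602e-19
= 2.6367 eV

2.6367


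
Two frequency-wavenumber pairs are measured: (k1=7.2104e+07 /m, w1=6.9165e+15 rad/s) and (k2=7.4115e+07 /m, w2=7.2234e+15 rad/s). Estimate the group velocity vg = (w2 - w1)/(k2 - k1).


vg = (w2 - w1) / (k2 - k1)
= (7.2234e+15 - 6.9165e+15) / (7.4115e+07 - 7.2104e+07)
= 3.0690e+14 / 2.0110e+06
= 1.5261e+08 m/s

1.5261e+08


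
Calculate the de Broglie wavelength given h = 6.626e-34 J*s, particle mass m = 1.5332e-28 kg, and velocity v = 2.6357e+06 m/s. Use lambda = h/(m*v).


lambda = h / (m * v)
= 6.626e-34 / (1.5332e-28 * 2.6357e+06)
= 6.626e-34 / 4.0411e-22
= 1.6397e-12 m

1.6397e-12


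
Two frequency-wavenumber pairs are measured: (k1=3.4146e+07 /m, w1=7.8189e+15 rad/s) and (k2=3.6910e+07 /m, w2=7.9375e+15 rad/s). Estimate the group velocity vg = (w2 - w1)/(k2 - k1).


vg = (w2 - w1) / (k2 - k1)
= (7.9375e+15 - 7.8189e+15) / (3.6910e+07 - 3.4146e+07)
= 1.1860e+14 / 2.7640e+06
= 4.2909e+07 m/s

4.2909e+07


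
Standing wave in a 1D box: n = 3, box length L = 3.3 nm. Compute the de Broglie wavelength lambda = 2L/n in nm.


lambda = 2L / n
= 2 * 3.3 / 3
= 6.6 / 3
= 2.2 nm

2.2


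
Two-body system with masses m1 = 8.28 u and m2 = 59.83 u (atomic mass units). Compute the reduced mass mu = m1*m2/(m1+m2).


mu = m1 * m2 / (m1 + m2)
= 8.28 * 59.83 / (8.28 + 59.83)
= 495.3924 / 68.11
= 7.2734 u

7.2734


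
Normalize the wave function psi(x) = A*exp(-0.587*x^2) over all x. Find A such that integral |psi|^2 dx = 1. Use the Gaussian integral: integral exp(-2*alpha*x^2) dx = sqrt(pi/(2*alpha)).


integral |psi|^2 dx = A^2 * sqrt(pi/(2*alpha)) = 1
A^2 = sqrt(2*alpha/pi)
= sqrt(2 * 0.587 / pi)
= 0.611307
A = sqrt(0.611307)
= 0.7819

0.7819


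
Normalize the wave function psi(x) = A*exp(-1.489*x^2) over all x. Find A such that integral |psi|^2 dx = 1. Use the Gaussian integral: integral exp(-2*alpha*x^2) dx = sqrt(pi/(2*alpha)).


integral |psi|^2 dx = A^2 * sqrt(pi/(2*alpha)) = 1
A^2 = sqrt(2*alpha/pi)
= sqrt(2 * 1.489 / pi)
= 0.973615
A = sqrt(0.973615)
= 0.9867

0.9867


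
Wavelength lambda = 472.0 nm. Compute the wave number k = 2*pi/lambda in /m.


k = 2 * pi / lambda
= 6.2832 / (472.0e-9)
= 6.2832 / 4.7200e-07
= 1.3312e+07 /m

1.3312e+07


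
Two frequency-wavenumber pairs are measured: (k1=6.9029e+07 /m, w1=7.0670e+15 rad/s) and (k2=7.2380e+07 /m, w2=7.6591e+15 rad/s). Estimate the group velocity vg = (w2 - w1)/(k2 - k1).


vg = (w2 - w1) / (k2 - k1)
= (7.6591e+15 - 7.0670e+15) / (7.2380e+07 - 6.9029e+07)
= 5.9210e+14 / 3.3510e+06
= 1.7669e+08 m/s

1.7669e+08


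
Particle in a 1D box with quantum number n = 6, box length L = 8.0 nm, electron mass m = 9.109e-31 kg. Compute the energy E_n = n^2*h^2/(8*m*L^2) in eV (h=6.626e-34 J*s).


E = n^2 * h^2 / (8 * m * L^2)
= 6^2 * (6.626e-34)^2 / (8 * 9.109e-31 * (8.0e-9)^2)
= 36 * 4.3904e-67 / (8 * 9.109e-31 * 6.4000e-17)
= 3.3889e-20 J
= 0.2115 eV

0.2115


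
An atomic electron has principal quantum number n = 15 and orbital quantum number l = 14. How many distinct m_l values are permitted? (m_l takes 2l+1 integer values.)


m_l ranges from -l to +l in integer steps
So m_l goes from -14 to +14
Count = 2l + 1 = 2*14 + 1
= 29

29


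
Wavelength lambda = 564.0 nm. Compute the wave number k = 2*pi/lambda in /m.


k = 2 * pi / lambda
= 6.2832 / (564.0e-9)
= 6.2832 / 5.6400e-07
= 1.1140e+07 /m

1.1140e+07


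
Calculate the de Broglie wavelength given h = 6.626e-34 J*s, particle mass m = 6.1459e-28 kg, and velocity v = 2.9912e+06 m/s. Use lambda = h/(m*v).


lambda = h / (m * v)
= 6.626e-34 / (6.1459e-28 * 2.9912e+06)
= 6.626e-34 / 1.8384e-21
= 3.6043e-13 m

3.6043e-13


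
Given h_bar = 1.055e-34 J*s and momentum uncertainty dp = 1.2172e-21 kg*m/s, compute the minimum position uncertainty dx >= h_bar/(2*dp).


dx = h_bar / (2 * dp)
= 1.055e-34 / (2 * 1.2172e-21)
= 1.055e-34 / 2.4344e-21
= 4.3337e-14 m

4.3337e-14


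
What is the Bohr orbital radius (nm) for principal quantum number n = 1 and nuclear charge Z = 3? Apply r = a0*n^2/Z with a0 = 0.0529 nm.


r = a0 * n^2 / Z
= 0.0529 * 1^2 / 3
= 0.0529 * 1 / 3
= 0.0176 nm

0.0176


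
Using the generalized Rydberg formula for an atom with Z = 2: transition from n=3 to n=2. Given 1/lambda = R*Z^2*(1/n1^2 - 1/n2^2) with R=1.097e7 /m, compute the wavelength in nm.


1/lambda = R * Z^2 * (1/n1^2 - 1/n2^2)
= 1.097e7 * 2^2 * (1/2^2 - 1/3^2)
= 1.097e7 * 4 * (0.25 - 0.111111)
= 6.0944e+06 /m
lambda = 1 / 6.0944e+06
= 164.0839 nm

164.0839


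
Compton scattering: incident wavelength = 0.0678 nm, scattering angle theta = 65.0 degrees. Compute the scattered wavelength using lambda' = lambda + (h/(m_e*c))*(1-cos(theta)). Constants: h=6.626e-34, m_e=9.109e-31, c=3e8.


Compton wavelength: h/(m_e*c) = 2.4247e-12 m
d_lambda = 2.4247e-12 * (1 - cos(65.0 deg))
= 2.4247e-12 * 0.577382
= 1.4000e-12 m = 0.0014 nm
lambda' = 0.0678 + 0.0014
= 0.0692 nm

0.0692


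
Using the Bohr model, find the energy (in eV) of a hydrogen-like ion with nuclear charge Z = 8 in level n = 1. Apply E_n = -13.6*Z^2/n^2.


E_n = -13.6 * Z^2 / n^2
= -13.6 * 8^2 / 1^2
= -13.6 * 64 / 1
= -870.4 eV

-870.4


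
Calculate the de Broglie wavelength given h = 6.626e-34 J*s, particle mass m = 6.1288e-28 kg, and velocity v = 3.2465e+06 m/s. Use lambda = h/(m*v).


lambda = h / (m * v)
= 6.626e-34 / (6.1288e-28 * 3.2465e+06)
= 6.626e-34 / 1.9897e-21
= 3.3301e-13 m

3.3301e-13


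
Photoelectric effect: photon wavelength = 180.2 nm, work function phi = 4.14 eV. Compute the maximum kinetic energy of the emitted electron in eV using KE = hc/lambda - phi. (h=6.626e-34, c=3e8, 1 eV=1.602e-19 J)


E_photon = hc / lambda
= (6.626e-34)(3e8) / (180.2e-9)
= 1.1031e-18 J
= 6.8858 eV
KE = E_photon - phi
= 6.8858 - 4.14
= 2.7458 eV

2.7458


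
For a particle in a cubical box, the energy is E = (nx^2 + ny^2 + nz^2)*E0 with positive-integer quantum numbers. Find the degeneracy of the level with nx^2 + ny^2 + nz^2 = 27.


Enumerate all (nx, ny, nz) with nx^2 + ny^2 + nz^2 = 27:
(1,1,5)
(1,5,1)
(3,3,3)
(5,1,1)
Total degeneracy = 4

4


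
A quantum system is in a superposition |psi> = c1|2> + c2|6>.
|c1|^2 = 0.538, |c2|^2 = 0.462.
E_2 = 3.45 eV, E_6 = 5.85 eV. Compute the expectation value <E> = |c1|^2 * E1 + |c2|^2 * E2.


<E> = |c1|^2 * E1 + |c2|^2 * E2
= 0.538 * 3.45 + 0.462 * 5.85
= 1.8561 + 2.7027
= 4.5588 eV

4.5588


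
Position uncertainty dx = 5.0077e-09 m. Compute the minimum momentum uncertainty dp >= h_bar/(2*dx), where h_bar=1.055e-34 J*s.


dp = h_bar / (2 * dx)
= 1.055e-34 / (2 * 5.0077e-09)
= 1.055e-34 / 1.0015e-08
= 1.0534e-26 kg*m/s

1.0534e-26


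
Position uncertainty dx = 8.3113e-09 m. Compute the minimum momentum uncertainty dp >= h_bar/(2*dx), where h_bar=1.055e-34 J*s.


dp = h_bar / (2 * dx)
= 1.055e-34 / (2 * 8.3113e-09)
= 1.055e-34 / 1.6623e-08
= 6.3468e-27 kg*m/s

6.3468e-27


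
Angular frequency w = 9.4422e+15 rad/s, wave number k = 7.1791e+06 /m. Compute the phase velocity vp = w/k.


vp = w / k
= 9.4422e+15 / 7.1791e+06
= 1.3152e+09 m/s

1.3152e+09


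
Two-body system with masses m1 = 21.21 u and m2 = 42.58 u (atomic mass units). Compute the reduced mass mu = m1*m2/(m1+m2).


mu = m1 * m2 / (m1 + m2)
= 21.21 * 42.58 / (21.21 + 42.58)
= 903.1218 / 63.79
= 14.1577 u

14.1577


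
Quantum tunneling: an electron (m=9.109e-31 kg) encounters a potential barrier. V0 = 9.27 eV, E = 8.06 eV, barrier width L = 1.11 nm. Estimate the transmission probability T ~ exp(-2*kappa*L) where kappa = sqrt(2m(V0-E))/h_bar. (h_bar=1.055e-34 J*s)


V0 - E = 1.21 eV = 1.9384e-19 J
kappa = sqrt(2 * m * (V0-E)) / h_bar
= sqrt(2 * 9.109e-31 * 1.9384e-19) / 1.055e-34
= 5.6328e+09 /m
2*kappa*L = 2 * 5.6328e+09 * 1.11e-9
= 12.5047
T = exp(-12.5047) = 3.709016e-06

3.709016e-06


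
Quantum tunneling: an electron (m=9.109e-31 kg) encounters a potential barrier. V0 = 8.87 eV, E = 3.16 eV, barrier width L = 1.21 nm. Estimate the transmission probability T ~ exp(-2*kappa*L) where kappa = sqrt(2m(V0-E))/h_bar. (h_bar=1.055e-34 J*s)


V0 - E = 5.71 eV = 9.1474e-19 J
kappa = sqrt(2 * m * (V0-E)) / h_bar
= sqrt(2 * 9.109e-31 * 9.1474e-19) / 1.055e-34
= 1.2236e+10 /m
2*kappa*L = 2 * 1.2236e+10 * 1.21e-9
= 29.6116
T = exp(-29.6116) = 1.379828e-13

1.379828e-13


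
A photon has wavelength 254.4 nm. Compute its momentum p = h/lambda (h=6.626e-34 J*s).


p = h / lambda
= 6.626e-34 / (254.4e-9)
= 6.626e-34 / 2.5440e-07
= 2.6046e-27 kg*m/s

2.6046e-27


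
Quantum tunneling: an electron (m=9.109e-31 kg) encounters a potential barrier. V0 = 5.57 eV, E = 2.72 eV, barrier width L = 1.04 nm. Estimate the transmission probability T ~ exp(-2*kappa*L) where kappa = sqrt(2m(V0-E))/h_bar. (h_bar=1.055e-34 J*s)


V0 - E = 2.85 eV = 4.5657e-19 J
kappa = sqrt(2 * m * (V0-E)) / h_bar
= sqrt(2 * 9.109e-31 * 4.5657e-19) / 1.055e-34
= 8.6447e+09 /m
2*kappa*L = 2 * 8.6447e+09 * 1.04e-9
= 17.981
T = exp(-17.981) = 1.552143e-08

1.552143e-08


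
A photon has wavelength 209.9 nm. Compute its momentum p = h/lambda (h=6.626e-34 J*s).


p = h / lambda
= 6.626e-34 / (209.9e-9)
= 6.626e-34 / 2.0990e-07
= 3.1567e-27 kg*m/s

3.1567e-27


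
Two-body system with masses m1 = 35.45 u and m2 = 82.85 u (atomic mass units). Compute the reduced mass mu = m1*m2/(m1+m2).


mu = m1 * m2 / (m1 + m2)
= 35.45 * 82.85 / (35.45 + 82.85)
= 2937.0325 / 118.3
= 24.827 u

24.827


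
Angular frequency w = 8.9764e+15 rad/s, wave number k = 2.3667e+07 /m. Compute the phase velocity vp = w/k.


vp = w / k
= 8.9764e+15 / 2.3667e+07
= 3.7928e+08 m/s

3.7928e+08


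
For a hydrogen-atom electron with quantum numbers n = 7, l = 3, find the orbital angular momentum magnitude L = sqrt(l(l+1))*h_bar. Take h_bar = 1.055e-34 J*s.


L = sqrt(l*(l+1)) * h_bar
= sqrt(3 * 4) * 1.055e-34
= sqrt(12) * 1.055e-34
= 3.4641 * 1.055e-34
= 3.6546e-34 J*s

3.6546e-34


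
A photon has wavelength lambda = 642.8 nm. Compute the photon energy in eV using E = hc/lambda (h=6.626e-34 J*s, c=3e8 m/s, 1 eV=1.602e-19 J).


E = hc / lambda
= (6.626e-34)(3e8) / (642.8e-9)
= 1.9878e-25 / 6.4280e-07
= 3.0924e-19 J
Converting to eV: 3.0924e-19 / 1.602e-19
= 1.9303 eV

1.9303


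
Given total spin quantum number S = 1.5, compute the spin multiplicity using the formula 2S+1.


Spin multiplicity = 2S + 1
= 2 * 1.5 + 1
= 3.0 + 1
= 4

4


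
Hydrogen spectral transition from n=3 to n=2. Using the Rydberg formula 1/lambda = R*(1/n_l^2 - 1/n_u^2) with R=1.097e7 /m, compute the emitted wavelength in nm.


1/lambda = R * (1/n_l^2 - 1/n_u^2)
= 1.097e7 * (1/2^2 - 1/3^2)
= 1.097e7 * (0.25 - 0.111111)
= 1.097e7 * 0.138889
= 1.5236e+06 /m
lambda = 1 / 1.5236e+06 = 656.3355 nm

656.3355


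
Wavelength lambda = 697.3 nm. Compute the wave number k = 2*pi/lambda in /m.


k = 2 * pi / lambda
= 6.2832 / (697.3e-9)
= 6.2832 / 6.9730e-07
= 9.0107e+06 /m

9.0107e+06


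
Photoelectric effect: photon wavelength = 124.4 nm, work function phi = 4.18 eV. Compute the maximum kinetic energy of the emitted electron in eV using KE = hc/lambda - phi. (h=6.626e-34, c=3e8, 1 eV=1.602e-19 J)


E_photon = hc / lambda
= (6.626e-34)(3e8) / (124.4e-9)
= 1.5979e-18 J
= 9.9745 eV
KE = E_photon - phi
= 9.9745 - 4.18
= 5.7945 eV

5.7945


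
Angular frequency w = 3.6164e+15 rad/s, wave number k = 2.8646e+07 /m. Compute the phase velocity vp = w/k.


vp = w / k
= 3.6164e+15 / 2.8646e+07
= 1.2624e+08 m/s

1.2624e+08


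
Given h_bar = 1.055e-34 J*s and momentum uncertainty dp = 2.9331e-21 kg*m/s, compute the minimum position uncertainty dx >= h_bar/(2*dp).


dx = h_bar / (2 * dp)
= 1.055e-34 / (2 * 2.9331e-21)
= 1.055e-34 / 5.8662e-21
= 1.7984e-14 m

1.7984e-14


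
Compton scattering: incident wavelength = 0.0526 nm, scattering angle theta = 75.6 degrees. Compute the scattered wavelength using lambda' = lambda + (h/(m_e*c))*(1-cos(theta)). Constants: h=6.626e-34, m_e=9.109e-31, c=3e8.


Compton wavelength: h/(m_e*c) = 2.4247e-12 m
d_lambda = 2.4247e-12 * (1 - cos(75.6 deg))
= 2.4247e-12 * 0.75131
= 1.8217e-12 m = 0.001822 nm
lambda' = 0.0526 + 0.001822
= 0.054422 nm

0.054422


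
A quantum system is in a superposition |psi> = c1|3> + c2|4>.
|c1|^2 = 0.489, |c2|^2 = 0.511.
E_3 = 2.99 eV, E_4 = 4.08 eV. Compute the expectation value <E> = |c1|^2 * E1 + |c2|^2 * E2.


<E> = |c1|^2 * E1 + |c2|^2 * E2
= 0.489 * 2.99 + 0.511 * 4.08
= 1.4621 + 2.0849
= 3.547 eV

3.547


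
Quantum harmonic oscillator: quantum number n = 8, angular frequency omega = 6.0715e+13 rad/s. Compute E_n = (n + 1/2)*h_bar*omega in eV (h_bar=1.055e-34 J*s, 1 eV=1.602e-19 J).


E = (n + 1/2) * h_bar * omega
= (8 + 0.5) * 1.055e-34 * 6.0715e+13
= 8.5 * 6.4054e-21
= 5.4446e-20 J
= 0.3399 eV

0.3399


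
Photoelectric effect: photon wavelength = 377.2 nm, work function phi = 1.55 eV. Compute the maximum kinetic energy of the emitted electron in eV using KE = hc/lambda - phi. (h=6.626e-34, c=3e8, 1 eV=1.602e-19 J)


E_photon = hc / lambda
= (6.626e-34)(3e8) / (377.2e-9)
= 5.2699e-19 J
= 3.2896 eV
KE = E_photon - phi
= 3.2896 - 1.55
= 1.7396 eV

1.7396


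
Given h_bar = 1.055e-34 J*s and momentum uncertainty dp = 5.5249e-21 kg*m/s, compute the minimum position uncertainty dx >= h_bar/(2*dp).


dx = h_bar / (2 * dp)
= 1.055e-34 / (2 * 5.5249e-21)
= 1.055e-34 / 1.1050e-20
= 9.5477e-15 m

9.5477e-15


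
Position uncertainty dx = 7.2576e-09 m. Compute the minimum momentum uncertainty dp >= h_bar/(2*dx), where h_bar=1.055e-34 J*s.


dp = h_bar / (2 * dx)
= 1.055e-34 / (2 * 7.2576e-09)
= 1.055e-34 / 1.4515e-08
= 7.2682e-27 kg*m/s

7.2682e-27


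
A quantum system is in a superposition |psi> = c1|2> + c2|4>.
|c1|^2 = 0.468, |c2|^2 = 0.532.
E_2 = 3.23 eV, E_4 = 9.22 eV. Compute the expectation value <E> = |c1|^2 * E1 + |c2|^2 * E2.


<E> = |c1|^2 * E1 + |c2|^2 * E2
= 0.468 * 3.23 + 0.532 * 9.22
= 1.5116 + 4.905
= 6.4167 eV

6.4167


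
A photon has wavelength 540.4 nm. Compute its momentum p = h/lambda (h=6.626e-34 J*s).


p = h / lambda
= 6.626e-34 / (540.4e-9)
= 6.626e-34 / 5.4040e-07
= 1.2261e-27 kg*m/s

1.2261e-27


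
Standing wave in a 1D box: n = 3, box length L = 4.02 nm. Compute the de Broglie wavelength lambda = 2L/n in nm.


lambda = 2L / n
= 2 * 4.02 / 3
= 8.04 / 3
= 2.68 nm

2.68


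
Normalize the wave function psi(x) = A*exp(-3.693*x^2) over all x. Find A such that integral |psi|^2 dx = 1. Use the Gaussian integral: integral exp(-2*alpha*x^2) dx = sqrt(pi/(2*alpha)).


integral |psi|^2 dx = A^2 * sqrt(pi/(2*alpha)) = 1
A^2 = sqrt(2*alpha/pi)
= sqrt(2 * 3.693 / pi)
= 1.533309
A = sqrt(1.533309)
= 1.2383

1.2383


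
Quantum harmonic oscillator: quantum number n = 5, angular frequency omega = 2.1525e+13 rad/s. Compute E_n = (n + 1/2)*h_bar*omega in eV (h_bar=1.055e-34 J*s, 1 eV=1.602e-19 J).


E = (n + 1/2) * h_bar * omega
= (5 + 0.5) * 1.055e-34 * 2.1525e+13
= 5.5 * 2.2709e-21
= 1.2490e-20 J
= 0.078 eV

0.078


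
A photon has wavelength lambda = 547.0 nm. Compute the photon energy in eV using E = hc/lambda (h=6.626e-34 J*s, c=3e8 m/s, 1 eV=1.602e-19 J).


E = hc / lambda
= (6.626e-34)(3e8) / (547.0e-9)
= 1.9878e-25 / 5.4700e-07
= 3.6340e-19 J
Converting to eV: 3.6340e-19 / 1.602e-19
= 2.2684 eV

2.2684


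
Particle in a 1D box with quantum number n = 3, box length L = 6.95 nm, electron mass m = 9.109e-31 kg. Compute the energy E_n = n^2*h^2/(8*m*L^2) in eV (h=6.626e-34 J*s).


E = n^2 * h^2 / (8 * m * L^2)
= 3^2 * (6.626e-34)^2 / (8 * 9.109e-31 * (6.95e-9)^2)
= 9 * 4.3904e-67 / (8 * 9.109e-31 * 4.8303e-17)
= 1.1226e-20 J
= 0.0701 eV

0.0701


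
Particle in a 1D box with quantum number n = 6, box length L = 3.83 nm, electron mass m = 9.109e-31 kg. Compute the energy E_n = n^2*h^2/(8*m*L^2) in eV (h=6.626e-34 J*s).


E = n^2 * h^2 / (8 * m * L^2)
= 6^2 * (6.626e-34)^2 / (8 * 9.109e-31 * (3.83e-9)^2)
= 36 * 4.3904e-67 / (8 * 9.109e-31 * 1.4669e-17)
= 1.4786e-19 J
= 0.923 eV

0.923


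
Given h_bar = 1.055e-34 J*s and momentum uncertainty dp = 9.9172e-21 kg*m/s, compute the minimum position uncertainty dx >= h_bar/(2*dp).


dx = h_bar / (2 * dp)
= 1.055e-34 / (2 * 9.9172e-21)
= 1.055e-34 / 1.9834e-20
= 5.3190e-15 m

5.3190e-15


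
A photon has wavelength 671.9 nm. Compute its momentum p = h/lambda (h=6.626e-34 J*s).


p = h / lambda
= 6.626e-34 / (671.9e-9)
= 6.626e-34 / 6.7190e-07
= 9.8616e-28 kg*m/s

9.8616e-28


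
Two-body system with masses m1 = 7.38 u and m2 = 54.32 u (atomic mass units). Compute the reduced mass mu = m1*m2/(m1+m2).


mu = m1 * m2 / (m1 + m2)
= 7.38 * 54.32 / (7.38 + 54.32)
= 400.8816 / 61.7
= 6.4973 u

6.4973


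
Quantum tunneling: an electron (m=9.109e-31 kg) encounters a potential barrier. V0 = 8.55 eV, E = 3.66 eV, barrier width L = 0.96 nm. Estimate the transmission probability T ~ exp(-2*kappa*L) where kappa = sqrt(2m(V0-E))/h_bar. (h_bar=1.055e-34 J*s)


V0 - E = 4.89 eV = 7.8338e-19 J
kappa = sqrt(2 * m * (V0-E)) / h_bar
= sqrt(2 * 9.109e-31 * 7.8338e-19) / 1.055e-34
= 1.1324e+10 /m
2*kappa*L = 2 * 1.1324e+10 * 0.96e-9
= 21.7413
T = exp(-21.7413) = 3.613173e-10

3.613173e-10


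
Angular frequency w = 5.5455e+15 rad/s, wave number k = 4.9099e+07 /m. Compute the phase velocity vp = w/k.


vp = w / k
= 5.5455e+15 / 4.9099e+07
= 1.1295e+08 m/s

1.1295e+08


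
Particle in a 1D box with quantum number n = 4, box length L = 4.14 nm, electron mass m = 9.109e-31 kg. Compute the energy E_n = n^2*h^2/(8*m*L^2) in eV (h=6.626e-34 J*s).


E = n^2 * h^2 / (8 * m * L^2)
= 4^2 * (6.626e-34)^2 / (8 * 9.109e-31 * (4.14e-9)^2)
= 16 * 4.3904e-67 / (8 * 9.109e-31 * 1.7140e-17)
= 5.6242e-20 J
= 0.3511 eV

0.3511


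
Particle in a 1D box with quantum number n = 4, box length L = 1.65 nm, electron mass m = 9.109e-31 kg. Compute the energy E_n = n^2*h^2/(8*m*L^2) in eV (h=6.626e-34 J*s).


E = n^2 * h^2 / (8 * m * L^2)
= 4^2 * (6.626e-34)^2 / (8 * 9.109e-31 * (1.65e-9)^2)
= 16 * 4.3904e-67 / (8 * 9.109e-31 * 2.7225e-18)
= 3.5407e-19 J
= 2.2102 eV

2.2102


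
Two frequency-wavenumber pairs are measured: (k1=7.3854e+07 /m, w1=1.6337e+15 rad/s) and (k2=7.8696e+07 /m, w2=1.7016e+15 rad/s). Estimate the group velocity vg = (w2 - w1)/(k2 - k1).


vg = (w2 - w1) / (k2 - k1)
= (1.7016e+15 - 1.6337e+15) / (7.8696e+07 - 7.3854e+07)
= 6.7900e+13 / 4.8420e+06
= 1.4023e+07 m/s

1.4023e+07


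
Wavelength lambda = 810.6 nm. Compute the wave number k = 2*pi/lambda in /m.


k = 2 * pi / lambda
= 6.2832 / (810.6e-9)
= 6.2832 / 8.1060e-07
= 7.7513e+06 /m

7.7513e+06


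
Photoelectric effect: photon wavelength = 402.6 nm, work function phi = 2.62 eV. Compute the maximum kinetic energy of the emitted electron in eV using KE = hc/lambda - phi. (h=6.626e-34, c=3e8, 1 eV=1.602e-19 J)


E_photon = hc / lambda
= (6.626e-34)(3e8) / (402.6e-9)
= 4.9374e-19 J
= 3.082 eV
KE = E_photon - phi
= 3.082 - 2.62
= 0.462 eV

0.462


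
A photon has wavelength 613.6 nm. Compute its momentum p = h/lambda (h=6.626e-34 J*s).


p = h / lambda
= 6.626e-34 / (613.6e-9)
= 6.626e-34 / 6.1360e-07
= 1.0799e-27 kg*m/s

1.0799e-27


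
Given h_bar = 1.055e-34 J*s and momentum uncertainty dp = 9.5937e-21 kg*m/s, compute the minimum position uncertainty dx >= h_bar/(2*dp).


dx = h_bar / (2 * dp)
= 1.055e-34 / (2 * 9.5937e-21)
= 1.055e-34 / 1.9187e-20
= 5.4984e-15 m

5.4984e-15


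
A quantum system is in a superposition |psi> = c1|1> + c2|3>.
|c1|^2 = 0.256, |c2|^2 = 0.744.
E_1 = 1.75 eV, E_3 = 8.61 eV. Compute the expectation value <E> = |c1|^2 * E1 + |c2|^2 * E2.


<E> = |c1|^2 * E1 + |c2|^2 * E2
= 0.256 * 1.75 + 0.744 * 8.61
= 0.448 + 6.4058
= 6.8538 eV

6.8538


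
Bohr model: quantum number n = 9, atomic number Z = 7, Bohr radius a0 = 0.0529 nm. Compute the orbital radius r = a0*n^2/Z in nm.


r = a0 * n^2 / Z
= 0.0529 * 9^2 / 7
= 0.0529 * 81 / 7
= 0.6121 nm

0.6121


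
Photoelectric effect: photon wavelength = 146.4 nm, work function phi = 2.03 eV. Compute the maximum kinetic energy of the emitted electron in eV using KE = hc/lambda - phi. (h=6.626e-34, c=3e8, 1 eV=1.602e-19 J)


E_photon = hc / lambda
= (6.626e-34)(3e8) / (146.4e-9)
= 1.3578e-18 J
= 8.4756 eV
KE = E_photon - phi
= 8.4756 - 2.03
= 6.4456 eV

6.4456


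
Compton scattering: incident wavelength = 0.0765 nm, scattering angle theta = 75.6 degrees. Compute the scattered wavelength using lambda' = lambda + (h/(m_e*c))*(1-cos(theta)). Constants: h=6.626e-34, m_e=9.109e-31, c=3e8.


Compton wavelength: h/(m_e*c) = 2.4247e-12 m
d_lambda = 2.4247e-12 * (1 - cos(75.6 deg))
= 2.4247e-12 * 0.75131
= 1.8217e-12 m = 0.001822 nm
lambda' = 0.0765 + 0.001822
= 0.078322 nm

0.078322


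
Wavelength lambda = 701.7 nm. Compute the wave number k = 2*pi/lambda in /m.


k = 2 * pi / lambda
= 6.2832 / (701.7e-9)
= 6.2832 / 7.0170e-07
= 8.9542e+06 /m

8.9542e+06


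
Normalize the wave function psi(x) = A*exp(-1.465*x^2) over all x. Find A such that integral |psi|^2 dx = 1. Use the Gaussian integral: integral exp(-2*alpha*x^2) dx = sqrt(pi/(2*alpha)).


integral |psi|^2 dx = A^2 * sqrt(pi/(2*alpha)) = 1
A^2 = sqrt(2*alpha/pi)
= sqrt(2 * 1.465 / pi)
= 0.965737
A = sqrt(0.965737)
= 0.9827

0.9827


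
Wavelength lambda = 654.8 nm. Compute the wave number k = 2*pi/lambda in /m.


k = 2 * pi / lambda
= 6.2832 / (654.8e-9)
= 6.2832 / 6.5480e-07
= 9.5956e+06 /m

9.5956e+06


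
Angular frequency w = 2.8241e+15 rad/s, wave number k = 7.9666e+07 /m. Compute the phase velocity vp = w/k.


vp = w / k
= 2.8241e+15 / 7.9666e+07
= 3.5449e+07 m/s

3.5449e+07


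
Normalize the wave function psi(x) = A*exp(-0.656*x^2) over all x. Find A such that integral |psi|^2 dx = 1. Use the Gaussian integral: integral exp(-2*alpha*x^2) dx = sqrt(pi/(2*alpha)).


integral |psi|^2 dx = A^2 * sqrt(pi/(2*alpha)) = 1
A^2 = sqrt(2*alpha/pi)
= sqrt(2 * 0.656 / pi)
= 0.646237
A = sqrt(0.646237)
= 0.8039

0.8039


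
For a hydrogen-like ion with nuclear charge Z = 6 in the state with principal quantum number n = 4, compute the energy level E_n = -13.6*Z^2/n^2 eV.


E_n = -13.6 * Z^2 / n^2
= -13.6 * 6^2 / 4^2
= -13.6 * 36 / 16
= -30.6 eV

-30.6


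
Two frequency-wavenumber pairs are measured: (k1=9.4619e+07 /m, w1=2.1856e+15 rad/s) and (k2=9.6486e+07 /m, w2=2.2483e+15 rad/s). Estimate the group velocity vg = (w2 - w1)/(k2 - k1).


vg = (w2 - w1) / (k2 - k1)
= (2.2483e+15 - 2.1856e+15) / (9.6486e+07 - 9.4619e+07)
= 6.2700e+13 / 1.8670e+06
= 3.3583e+07 m/s

3.3583e+07


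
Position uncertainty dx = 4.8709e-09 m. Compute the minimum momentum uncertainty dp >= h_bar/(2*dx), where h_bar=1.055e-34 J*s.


dp = h_bar / (2 * dx)
= 1.055e-34 / (2 * 4.8709e-09)
= 1.055e-34 / 9.7418e-09
= 1.0830e-26 kg*m/s

1.0830e-26


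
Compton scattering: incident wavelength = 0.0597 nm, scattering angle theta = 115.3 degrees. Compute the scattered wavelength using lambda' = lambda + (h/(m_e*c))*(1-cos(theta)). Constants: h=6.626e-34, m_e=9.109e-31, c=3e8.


Compton wavelength: h/(m_e*c) = 2.4247e-12 m
d_lambda = 2.4247e-12 * (1 - cos(115.3 deg))
= 2.4247e-12 * 1.427358
= 3.4609e-12 m = 0.003461 nm
lambda' = 0.0597 + 0.003461
= 0.063161 nm

0.063161


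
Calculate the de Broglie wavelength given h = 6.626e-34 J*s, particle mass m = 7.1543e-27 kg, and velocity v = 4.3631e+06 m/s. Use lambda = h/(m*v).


lambda = h / (m * v)
= 6.626e-34 / (7.1543e-27 * 4.3631e+06)
= 6.626e-34 / 3.1215e-20
= 2.1227e-14 m

2.1227e-14


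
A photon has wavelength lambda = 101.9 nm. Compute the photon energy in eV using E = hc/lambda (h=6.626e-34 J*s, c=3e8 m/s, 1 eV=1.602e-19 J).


E = hc / lambda
= (6.626e-34)(3e8) / (101.9e-9)
= 1.9878e-25 / 1.0190e-07
= 1.9507e-18 J
Converting to eV: 1.9507e-18 / 1.602e-19
= 12.1769 eV

12.1769


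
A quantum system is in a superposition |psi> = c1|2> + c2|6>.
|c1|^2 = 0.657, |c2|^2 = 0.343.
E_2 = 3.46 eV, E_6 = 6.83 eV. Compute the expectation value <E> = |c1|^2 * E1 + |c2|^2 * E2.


<E> = |c1|^2 * E1 + |c2|^2 * E2
= 0.657 * 3.46 + 0.343 * 6.83
= 2.2732 + 2.3427
= 4.6159 eV

4.6159


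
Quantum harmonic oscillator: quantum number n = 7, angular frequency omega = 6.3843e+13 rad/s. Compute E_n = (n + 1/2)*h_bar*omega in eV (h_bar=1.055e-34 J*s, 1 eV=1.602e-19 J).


E = (n + 1/2) * h_bar * omega
= (7 + 0.5) * 1.055e-34 * 6.3843e+13
= 7.5 * 6.7354e-21
= 5.0516e-20 J
= 0.3153 eV

0.3153


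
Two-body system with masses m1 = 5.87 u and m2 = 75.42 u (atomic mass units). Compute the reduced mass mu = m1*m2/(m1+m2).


mu = m1 * m2 / (m1 + m2)
= 5.87 * 75.42 / (5.87 + 75.42)
= 442.7154 / 81.29
= 5.4461 u

5.4461


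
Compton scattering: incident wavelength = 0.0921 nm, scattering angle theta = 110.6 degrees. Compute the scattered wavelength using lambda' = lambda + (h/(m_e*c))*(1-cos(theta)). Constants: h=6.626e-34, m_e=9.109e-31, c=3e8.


Compton wavelength: h/(m_e*c) = 2.4247e-12 m
d_lambda = 2.4247e-12 * (1 - cos(110.6 deg))
= 2.4247e-12 * 1.351842
= 3.2778e-12 m = 0.003278 nm
lambda' = 0.0921 + 0.003278
= 0.095378 nm

0.095378


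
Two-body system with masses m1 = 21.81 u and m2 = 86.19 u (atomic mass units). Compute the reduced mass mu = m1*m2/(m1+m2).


mu = m1 * m2 / (m1 + m2)
= 21.81 * 86.19 / (21.81 + 86.19)
= 1879.8039 / 108.0
= 17.4056 u

17.4056


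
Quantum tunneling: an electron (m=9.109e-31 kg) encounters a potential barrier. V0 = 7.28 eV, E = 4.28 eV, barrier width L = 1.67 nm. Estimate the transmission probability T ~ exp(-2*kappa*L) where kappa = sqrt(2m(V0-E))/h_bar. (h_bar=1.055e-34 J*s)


V0 - E = 3.0 eV = 4.8060e-19 J
kappa = sqrt(2 * m * (V0-E)) / h_bar
= sqrt(2 * 9.109e-31 * 4.8060e-19) / 1.055e-34
= 8.8693e+09 /m
2*kappa*L = 2 * 8.8693e+09 * 1.67e-9
= 29.6235
T = exp(-29.6235) = 1.363582e-13

1.363582e-13


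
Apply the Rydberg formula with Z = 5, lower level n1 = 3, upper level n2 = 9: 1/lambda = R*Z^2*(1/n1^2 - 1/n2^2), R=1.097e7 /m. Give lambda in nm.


1/lambda = R * Z^2 * (1/n1^2 - 1/n2^2)
= 1.097e7 * 5^2 * (1/3^2 - 1/9^2)
= 1.097e7 * 25 * (0.111111 - 0.012346)
= 2.7086e+07 /m
lambda = 1 / 2.7086e+07
= 36.9189 nm

36.9189


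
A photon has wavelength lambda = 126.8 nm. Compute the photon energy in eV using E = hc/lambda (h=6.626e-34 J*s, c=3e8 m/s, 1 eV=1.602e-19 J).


E = hc / lambda
= (6.626e-34)(3e8) / (126.8e-9)
= 1.9878e-25 / 1.2680e-07
= 1.5677e-18 J
Converting to eV: 1.5677e-18 / 1.602e-19
= 9.7857 eV

9.7857


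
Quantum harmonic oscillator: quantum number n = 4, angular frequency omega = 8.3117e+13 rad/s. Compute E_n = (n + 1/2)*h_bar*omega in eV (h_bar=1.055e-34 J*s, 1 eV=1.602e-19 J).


E = (n + 1/2) * h_bar * omega
= (4 + 0.5) * 1.055e-34 * 8.3117e+13
= 4.5 * 8.7688e-21
= 3.9460e-20 J
= 0.2463 eV

0.2463


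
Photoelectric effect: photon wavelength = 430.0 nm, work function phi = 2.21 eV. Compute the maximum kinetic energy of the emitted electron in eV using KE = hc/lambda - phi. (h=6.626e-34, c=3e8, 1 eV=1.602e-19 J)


E_photon = hc / lambda
= (6.626e-34)(3e8) / (430.0e-9)
= 4.6228e-19 J
= 2.8856 eV
KE = E_photon - phi
= 2.8856 - 2.21
= 0.6756 eV

0.6756


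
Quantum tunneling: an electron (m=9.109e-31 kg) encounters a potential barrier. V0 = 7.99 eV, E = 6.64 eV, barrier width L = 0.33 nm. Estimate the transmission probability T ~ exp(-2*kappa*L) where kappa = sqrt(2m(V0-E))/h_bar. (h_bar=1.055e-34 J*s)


V0 - E = 1.35 eV = 2.1627e-19 J
kappa = sqrt(2 * m * (V0-E)) / h_bar
= sqrt(2 * 9.109e-31 * 2.1627e-19) / 1.055e-34
= 5.9497e+09 /m
2*kappa*L = 2 * 5.9497e+09 * 0.33e-9
= 3.9268
T = exp(-3.9268) = 1.970642e-02

1.970642e-02


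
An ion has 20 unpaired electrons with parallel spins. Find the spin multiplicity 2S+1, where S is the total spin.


Total spin S = N * (1/2) = 20 * 0.5 = 10.0
Spin multiplicity = 2S + 1
= 2 * 10.0 + 1
= 21

21


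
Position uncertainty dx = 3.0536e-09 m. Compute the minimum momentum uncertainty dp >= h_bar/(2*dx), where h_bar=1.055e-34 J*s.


dp = h_bar / (2 * dx)
= 1.055e-34 / (2 * 3.0536e-09)
= 1.055e-34 / 6.1072e-09
= 1.7275e-26 kg*m/s

1.7275e-26
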